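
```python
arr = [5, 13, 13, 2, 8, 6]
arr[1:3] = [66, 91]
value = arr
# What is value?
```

arr starts as [5, 13, 13, 2, 8, 6] (length 6). The slice arr[1:3] covers indices [1, 2] with values [13, 13]. Replacing that slice with [66, 91] (same length) produces [5, 66, 91, 2, 8, 6].

[5, 66, 91, 2, 8, 6]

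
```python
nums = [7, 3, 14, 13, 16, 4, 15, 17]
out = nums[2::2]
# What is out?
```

nums has length 8. The slice nums[2::2] selects indices [2, 4, 6] (2->14, 4->16, 6->15), giving [14, 16, 15].

[14, 16, 15]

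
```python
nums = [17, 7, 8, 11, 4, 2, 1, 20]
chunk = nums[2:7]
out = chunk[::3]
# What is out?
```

nums has length 8. The slice nums[2:7] selects indices [2, 3, 4, 5, 6] (2->8, 3->11, 4->4, 5->2, 6->1), giving [8, 11, 4, 2, 1]. So chunk = [8, 11, 4, 2, 1]. chunk has length 5. The slice chunk[::3] selects indices [0, 3] (0->8, 3->2), giving [8, 2].

[8, 2]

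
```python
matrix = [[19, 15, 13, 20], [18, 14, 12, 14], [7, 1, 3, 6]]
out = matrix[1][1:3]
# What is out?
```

matrix[1] = [18, 14, 12, 14]. matrix[1] has length 4. The slice matrix[1][1:3] selects indices [1, 2] (1->14, 2->12), giving [14, 12].

[14, 12]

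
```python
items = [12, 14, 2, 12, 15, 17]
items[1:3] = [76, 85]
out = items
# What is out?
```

items starts as [12, 14, 2, 12, 15, 17] (length 6). The slice items[1:3] covers indices [1, 2] with values [14, 2]. Replacing that slice with [76, 85] (same length) produces [12, 76, 85, 12, 15, 17].

[12, 76, 85, 12, 15, 17]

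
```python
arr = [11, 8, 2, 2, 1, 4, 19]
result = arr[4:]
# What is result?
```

arr has length 7. The slice arr[4:] selects indices [4, 5, 6] (4->1, 5->4, 6->19), giving [1, 4, 19].

[1, 4, 19]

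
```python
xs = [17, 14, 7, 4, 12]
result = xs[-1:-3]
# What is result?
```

xs has length 5. The slice xs[-1:-3] resolves to an empty index range, so the result is [].

[]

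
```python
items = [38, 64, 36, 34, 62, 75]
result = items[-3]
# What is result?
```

items has length 6. Negative index -3 maps to positive index 6 + (-3) = 3. items[3] = 34.

34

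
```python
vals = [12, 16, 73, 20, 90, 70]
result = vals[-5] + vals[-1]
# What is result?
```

vals has length 6. Negative index -5 maps to positive index 6 + (-5) = 1. vals[1] = 16.
vals has length 6. Negative index -1 maps to positive index 6 + (-1) = 5. vals[5] = 70.
Sum: 16 + 70 = 86.

86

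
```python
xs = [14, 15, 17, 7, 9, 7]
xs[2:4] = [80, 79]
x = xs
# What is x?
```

xs starts as [14, 15, 17, 7, 9, 7] (length 6). The slice xs[2:4] covers indices [2, 3] with values [17, 7]. Replacing that slice with [80, 79] (same length) produces [14, 15, 80, 79, 9, 7].

[14, 15, 80, 79, 9, 7]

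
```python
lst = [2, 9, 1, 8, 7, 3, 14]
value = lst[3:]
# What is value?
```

lst has length 7. The slice lst[3:] selects indices [3, 4, 5, 6] (3->8, 4->7, 5->3, 6->14), giving [8, 7, 3, 14].

[8, 7, 3, 14]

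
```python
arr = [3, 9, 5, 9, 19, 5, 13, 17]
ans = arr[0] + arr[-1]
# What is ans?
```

arr has length 8. arr[0] = 3.
arr has length 8. Negative index -1 maps to positive index 8 + (-1) = 7. arr[7] = 17.
Sum: 3 + 17 = 20.

20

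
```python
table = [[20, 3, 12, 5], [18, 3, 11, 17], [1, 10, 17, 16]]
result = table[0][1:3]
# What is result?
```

table[0] = [20, 3, 12, 5]. table[0] has length 4. The slice table[0][1:3] selects indices [1, 2] (1->3, 2->12), giving [3, 12].

[3, 12]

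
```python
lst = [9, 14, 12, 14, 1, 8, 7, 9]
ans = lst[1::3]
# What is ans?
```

lst has length 8. The slice lst[1::3] selects indices [1, 4, 7] (1->14, 4->1, 7->9), giving [14, 1, 9].

[14, 1, 9]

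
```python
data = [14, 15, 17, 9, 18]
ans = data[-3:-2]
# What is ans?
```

data has length 5. The slice data[-3:-2] selects indices [2] (2->17), giving [17].

[17]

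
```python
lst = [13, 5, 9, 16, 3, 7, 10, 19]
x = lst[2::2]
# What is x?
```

lst has length 8. The slice lst[2::2] selects indices [2, 4, 6] (2->9, 4->3, 6->10), giving [9, 3, 10].

[9, 3, 10]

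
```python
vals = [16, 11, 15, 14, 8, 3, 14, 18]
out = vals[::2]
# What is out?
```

vals has length 8. The slice vals[::2] selects indices [0, 2, 4, 6] (0->16, 2->15, 4->8, 6->14), giving [16, 15, 8, 14].

[16, 15, 8, 14]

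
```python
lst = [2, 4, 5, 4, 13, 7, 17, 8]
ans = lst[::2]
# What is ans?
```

lst has length 8. The slice lst[::2] selects indices [0, 2, 4, 6] (0->2, 2->5, 4->13, 6->17), giving [2, 5, 13, 17].

[2, 5, 13, 17]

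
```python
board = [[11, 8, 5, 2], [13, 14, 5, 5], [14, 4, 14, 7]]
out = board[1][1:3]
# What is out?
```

board[1] = [13, 14, 5, 5]. board[1] has length 4. The slice board[1][1:3] selects indices [1, 2] (1->14, 2->5), giving [14, 5].

[14, 5]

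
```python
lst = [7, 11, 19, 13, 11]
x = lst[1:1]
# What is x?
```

lst has length 5. The slice lst[1:1] resolves to an empty index range, so the result is [].

[]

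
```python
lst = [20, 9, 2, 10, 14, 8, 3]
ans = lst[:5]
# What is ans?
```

lst has length 7. The slice lst[:5] selects indices [0, 1, 2, 3, 4] (0->20, 1->9, 2->2, 3->10, 4->14), giving [20, 9, 2, 10, 14].

[20, 9, 2, 10, 14]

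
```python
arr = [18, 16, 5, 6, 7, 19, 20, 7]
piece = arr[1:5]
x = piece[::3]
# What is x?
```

arr has length 8. The slice arr[1:5] selects indices [1, 2, 3, 4] (1->16, 2->5, 3->6, 4->7), giving [16, 5, 6, 7]. So piece = [16, 5, 6, 7]. piece has length 4. The slice piece[::3] selects indices [0, 3] (0->16, 3->7), giving [16, 7].

[16, 7]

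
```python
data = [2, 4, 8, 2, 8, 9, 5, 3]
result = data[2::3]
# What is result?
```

data has length 8. The slice data[2::3] selects indices [2, 5] (2->8, 5->9), giving [8, 9].

[8, 9]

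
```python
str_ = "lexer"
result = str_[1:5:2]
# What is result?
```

str_ has length 5. The slice str_[1:5:2] selects indices [1, 3] (1->'e', 3->'e'), giving 'ee'.

'ee'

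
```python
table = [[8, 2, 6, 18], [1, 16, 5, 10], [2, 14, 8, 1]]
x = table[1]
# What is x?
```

table has 3 rows. Row 1 is [1, 16, 5, 10].

[1, 16, 5, 10]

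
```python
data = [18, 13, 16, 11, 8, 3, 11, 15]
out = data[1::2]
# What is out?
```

data has length 8. The slice data[1::2] selects indices [1, 3, 5, 7] (1->13, 3->11, 5->3, 7->15), giving [13, 11, 3, 15].

[13, 11, 3, 15]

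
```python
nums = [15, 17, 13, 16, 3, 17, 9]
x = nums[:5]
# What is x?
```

nums has length 7. The slice nums[:5] selects indices [0, 1, 2, 3, 4] (0->15, 1->17, 2->13, 3->16, 4->3), giving [15, 17, 13, 16, 3].

[15, 17, 13, 16, 3]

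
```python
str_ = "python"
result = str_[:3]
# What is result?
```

str_ has length 6. The slice str_[:3] selects indices [0, 1, 2] (0->'p', 1->'y', 2->'t'), giving 'pyt'.

'pyt'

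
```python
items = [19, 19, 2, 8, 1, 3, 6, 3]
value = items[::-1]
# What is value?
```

items has length 8. The slice items[::-1] selects indices [7, 6, 5, 4, 3, 2, 1, 0] (7->3, 6->6, 5->3, 4->1, 3->8, 2->2, 1->19, 0->19), giving [3, 6, 3, 1, 8, 2, 19, 19].

[3, 6, 3, 1, 8, 2, 19, 19]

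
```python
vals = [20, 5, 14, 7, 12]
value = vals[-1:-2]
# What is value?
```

vals has length 5. The slice vals[-1:-2] resolves to an empty index range, so the result is [].

[]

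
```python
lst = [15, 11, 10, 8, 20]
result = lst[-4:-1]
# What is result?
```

lst has length 5. The slice lst[-4:-1] selects indices [1, 2, 3] (1->11, 2->10, 3->8), giving [11, 10, 8].

[11, 10, 8]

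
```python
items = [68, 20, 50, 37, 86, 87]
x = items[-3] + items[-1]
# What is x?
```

items has length 6. Negative index -3 maps to positive index 6 + (-3) = 3. items[3] = 37.
items has length 6. Negative index -1 maps to positive index 6 + (-1) = 5. items[5] = 87.
Sum: 37 + 87 = 124.

124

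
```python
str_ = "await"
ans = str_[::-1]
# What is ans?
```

str_ has length 5. The slice str_[::-1] selects indices [4, 3, 2, 1, 0] (4->'t', 3->'i', 2->'a', 1->'w', 0->'a'), giving 'tiawa'.

'tiawa'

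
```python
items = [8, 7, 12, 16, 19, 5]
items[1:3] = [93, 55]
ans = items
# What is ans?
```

items starts as [8, 7, 12, 16, 19, 5] (length 6). The slice items[1:3] covers indices [1, 2] with values [7, 12]. Replacing that slice with [93, 55] (same length) produces [8, 93, 55, 16, 19, 5].

[8, 93, 55, 16, 19, 5]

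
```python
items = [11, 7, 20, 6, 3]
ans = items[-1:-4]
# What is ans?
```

items has length 5. The slice items[-1:-4] resolves to an empty index range, so the result is [].

[]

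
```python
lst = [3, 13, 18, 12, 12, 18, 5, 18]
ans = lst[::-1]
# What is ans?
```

lst has length 8. The slice lst[::-1] selects indices [7, 6, 5, 4, 3, 2, 1, 0] (7->18, 6->5, 5->18, 4->12, 3->12, 2->18, 1->13, 0->3), giving [18, 5, 18, 12, 12, 18, 13, 3].

[18, 5, 18, 12, 12, 18, 13, 3]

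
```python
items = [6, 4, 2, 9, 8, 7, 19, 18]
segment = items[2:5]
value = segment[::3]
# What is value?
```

items has length 8. The slice items[2:5] selects indices [2, 3, 4] (2->2, 3->9, 4->8), giving [2, 9, 8]. So segment = [2, 9, 8]. segment has length 3. The slice segment[::3] selects indices [0] (0->2), giving [2].

[2]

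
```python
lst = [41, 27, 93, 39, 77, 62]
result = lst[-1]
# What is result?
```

lst has length 6. Negative index -1 maps to positive index 6 + (-1) = 5. lst[5] = 62.

62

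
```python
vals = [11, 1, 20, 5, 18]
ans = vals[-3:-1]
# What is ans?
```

vals has length 5. The slice vals[-3:-1] selects indices [2, 3] (2->20, 3->5), giving [20, 5].

[20, 5]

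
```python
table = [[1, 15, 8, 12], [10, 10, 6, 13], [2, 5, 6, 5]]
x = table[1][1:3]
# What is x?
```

table[1] = [10, 10, 6, 13]. table[1] has length 4. The slice table[1][1:3] selects indices [1, 2] (1->10, 2->6), giving [10, 6].

[10, 6]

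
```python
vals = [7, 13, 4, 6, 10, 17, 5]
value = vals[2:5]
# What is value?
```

vals has length 7. The slice vals[2:5] selects indices [2, 3, 4] (2->4, 3->6, 4->10), giving [4, 6, 10].

[4, 6, 10]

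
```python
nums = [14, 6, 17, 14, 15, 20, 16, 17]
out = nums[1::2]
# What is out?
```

nums has length 8. The slice nums[1::2] selects indices [1, 3, 5, 7] (1->6, 3->14, 5->20, 7->17), giving [6, 14, 20, 17].

[6, 14, 20, 17]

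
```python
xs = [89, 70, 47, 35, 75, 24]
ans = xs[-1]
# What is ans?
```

xs has length 6. Negative index -1 maps to positive index 6 + (-1) = 5. xs[5] = 24.

24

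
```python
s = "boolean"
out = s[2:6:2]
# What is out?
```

s has length 7. The slice s[2:6:2] selects indices [2, 4] (2->'o', 4->'e'), giving 'oe'.

'oe'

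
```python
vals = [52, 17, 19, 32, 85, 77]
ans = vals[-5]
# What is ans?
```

vals has length 6. Negative index -5 maps to positive index 6 + (-5) = 1. vals[1] = 17.

17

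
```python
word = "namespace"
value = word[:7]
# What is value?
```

word has length 9. The slice word[:7] selects indices [0, 1, 2, 3, 4, 5, 6] (0->'n', 1->'a', 2->'m', 3->'e', 4->'s', 5->'p', 6->'a'), giving 'namespa'.

'namespa'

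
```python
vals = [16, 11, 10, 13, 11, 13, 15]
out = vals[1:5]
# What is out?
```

vals has length 7. The slice vals[1:5] selects indices [1, 2, 3, 4] (1->11, 2->10, 3->13, 4->11), giving [11, 10, 13, 11].

[11, 10, 13, 11]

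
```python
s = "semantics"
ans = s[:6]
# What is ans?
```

s has length 9. The slice s[:6] selects indices [0, 1, 2, 3, 4, 5] (0->'s', 1->'e', 2->'m', 3->'a', 4->'n', 5->'t'), giving 'semant'.

'semant'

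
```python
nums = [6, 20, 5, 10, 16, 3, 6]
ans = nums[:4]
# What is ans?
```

nums has length 7. The slice nums[:4] selects indices [0, 1, 2, 3] (0->6, 1->20, 2->5, 3->10), giving [6, 20, 5, 10].

[6, 20, 5, 10]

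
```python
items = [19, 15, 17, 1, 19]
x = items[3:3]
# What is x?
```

items has length 5. The slice items[3:3] resolves to an empty index range, so the result is [].

[]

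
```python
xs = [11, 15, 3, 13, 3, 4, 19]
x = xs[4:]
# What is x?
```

xs has length 7. The slice xs[4:] selects indices [4, 5, 6] (4->3, 5->4, 6->19), giving [3, 4, 19].

[3, 4, 19]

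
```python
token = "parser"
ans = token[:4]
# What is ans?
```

token has length 6. The slice token[:4] selects indices [0, 1, 2, 3] (0->'p', 1->'a', 2->'r', 3->'s'), giving 'pars'.

'pars'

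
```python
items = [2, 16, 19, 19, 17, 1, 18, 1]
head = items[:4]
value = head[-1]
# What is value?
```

items has length 8. The slice items[:4] selects indices [0, 1, 2, 3] (0->2, 1->16, 2->19, 3->19), giving [2, 16, 19, 19]. So head = [2, 16, 19, 19]. Then head[-1] = 19.

19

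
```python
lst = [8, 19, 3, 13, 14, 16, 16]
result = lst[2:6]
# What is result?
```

lst has length 7. The slice lst[2:6] selects indices [2, 3, 4, 5] (2->3, 3->13, 4->14, 5->16), giving [3, 13, 14, 16].

[3, 13, 14, 16]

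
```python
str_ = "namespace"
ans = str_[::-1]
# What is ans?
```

str_ has length 9. The slice str_[::-1] selects indices [8, 7, 6, 5, 4, 3, 2, 1, 0] (8->'e', 7->'c', 6->'a', 5->'p', 4->'s', 3->'e', 2->'m', 1->'a', 0->'n'), giving 'ecapseman'.

'ecapseman'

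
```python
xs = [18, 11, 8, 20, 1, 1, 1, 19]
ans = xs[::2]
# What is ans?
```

xs has length 8. The slice xs[::2] selects indices [0, 2, 4, 6] (0->18, 2->8, 4->1, 6->1), giving [18, 8, 1, 1].

[18, 8, 1, 1]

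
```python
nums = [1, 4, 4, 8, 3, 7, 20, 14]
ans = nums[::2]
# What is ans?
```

nums has length 8. The slice nums[::2] selects indices [0, 2, 4, 6] (0->1, 2->4, 4->3, 6->20), giving [1, 4, 3, 20].

[1, 4, 3, 20]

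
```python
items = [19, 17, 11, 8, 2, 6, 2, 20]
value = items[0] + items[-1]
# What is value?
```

items has length 8. items[0] = 19.
items has length 8. Negative index -1 maps to positive index 8 + (-1) = 7. items[7] = 20.
Sum: 19 + 20 = 39.

39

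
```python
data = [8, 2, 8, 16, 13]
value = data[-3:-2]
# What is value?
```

data has length 5. The slice data[-3:-2] selects indices [2] (2->8), giving [8].

[8]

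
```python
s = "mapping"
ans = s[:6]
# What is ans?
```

s has length 7. The slice s[:6] selects indices [0, 1, 2, 3, 4, 5] (0->'m', 1->'a', 2->'p', 3->'p', 4->'i', 5->'n'), giving 'mappin'.

'mappin'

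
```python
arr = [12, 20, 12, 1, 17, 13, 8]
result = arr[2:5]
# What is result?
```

arr has length 7. The slice arr[2:5] selects indices [2, 3, 4] (2->12, 3->1, 4->17), giving [12, 1, 17].

[12, 1, 17]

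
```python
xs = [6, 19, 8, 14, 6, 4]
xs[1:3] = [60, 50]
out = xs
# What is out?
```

xs starts as [6, 19, 8, 14, 6, 4] (length 6). The slice xs[1:3] covers indices [1, 2] with values [19, 8]. Replacing that slice with [60, 50] (same length) produces [6, 60, 50, 14, 6, 4].

[6, 60, 50, 14, 6, 4]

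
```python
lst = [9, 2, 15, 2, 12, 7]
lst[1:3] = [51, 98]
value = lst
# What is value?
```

lst starts as [9, 2, 15, 2, 12, 7] (length 6). The slice lst[1:3] covers indices [1, 2] with values [2, 15]. Replacing that slice with [51, 98] (same length) produces [9, 51, 98, 2, 12, 7].

[9, 51, 98, 2, 12, 7]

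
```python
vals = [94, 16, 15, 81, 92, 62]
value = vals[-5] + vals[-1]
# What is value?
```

vals has length 6. Negative index -5 maps to positive index 6 + (-5) = 1. vals[1] = 16.
vals has length 6. Negative index -1 maps to positive index 6 + (-1) = 5. vals[5] = 62.
Sum: 16 + 62 = 78.

78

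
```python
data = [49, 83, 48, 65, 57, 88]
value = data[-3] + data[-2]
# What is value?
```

data has length 6. Negative index -3 maps to positive index 6 + (-3) = 3. data[3] = 65.
data has length 6. Negative index -2 maps to positive index 6 + (-2) = 4. data[4] = 57.
Sum: 65 + 57 = 122.

122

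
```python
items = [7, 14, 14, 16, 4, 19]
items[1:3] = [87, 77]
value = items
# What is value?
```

items starts as [7, 14, 14, 16, 4, 19] (length 6). The slice items[1:3] covers indices [1, 2] with values [14, 14]. Replacing that slice with [87, 77] (same length) produces [7, 87, 77, 16, 4, 19].

[7, 87, 77, 16, 4, 19]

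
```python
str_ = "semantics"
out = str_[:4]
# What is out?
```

str_ has length 9. The slice str_[:4] selects indices [0, 1, 2, 3] (0->'s', 1->'e', 2->'m', 3->'a'), giving 'sema'.

'sema'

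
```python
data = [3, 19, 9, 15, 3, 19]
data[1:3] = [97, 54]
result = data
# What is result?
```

data starts as [3, 19, 9, 15, 3, 19] (length 6). The slice data[1:3] covers indices [1, 2] with values [19, 9]. Replacing that slice with [97, 54] (same length) produces [3, 97, 54, 15, 3, 19].

[3, 97, 54, 15, 3, 19]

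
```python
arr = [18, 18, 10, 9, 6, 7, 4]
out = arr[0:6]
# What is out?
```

arr has length 7. The slice arr[0:6] selects indices [0, 1, 2, 3, 4, 5] (0->18, 1->18, 2->10, 3->9, 4->6, 5->7), giving [18, 18, 10, 9, 6, 7].

[18, 18, 10, 9, 6, 7]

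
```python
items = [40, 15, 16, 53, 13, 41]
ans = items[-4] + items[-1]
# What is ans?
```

items has length 6. Negative index -4 maps to positive index 6 + (-4) = 2. items[2] = 16.
items has length 6. Negative index -1 maps to positive index 6 + (-1) = 5. items[5] = 41.
Sum: 16 + 41 = 57.

57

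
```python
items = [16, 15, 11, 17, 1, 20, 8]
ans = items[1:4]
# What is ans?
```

items has length 7. The slice items[1:4] selects indices [1, 2, 3] (1->15, 2->11, 3->17), giving [15, 11, 17].

[15, 11, 17]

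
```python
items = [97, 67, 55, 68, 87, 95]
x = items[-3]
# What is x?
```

items has length 6. Negative index -3 maps to positive index 6 + (-3) = 3. items[3] = 68.

68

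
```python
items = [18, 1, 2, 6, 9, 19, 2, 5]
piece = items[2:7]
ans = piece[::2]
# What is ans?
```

items has length 8. The slice items[2:7] selects indices [2, 3, 4, 5, 6] (2->2, 3->6, 4->9, 5->19, 6->2), giving [2, 6, 9, 19, 2]. So piece = [2, 6, 9, 19, 2]. piece has length 5. The slice piece[::2] selects indices [0, 2, 4] (0->2, 2->9, 4->2), giving [2, 9, 2].

[2, 9, 2]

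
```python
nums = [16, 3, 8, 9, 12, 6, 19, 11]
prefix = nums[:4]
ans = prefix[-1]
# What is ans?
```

nums has length 8. The slice nums[:4] selects indices [0, 1, 2, 3] (0->16, 1->3, 2->8, 3->9), giving [16, 3, 8, 9]. So prefix = [16, 3, 8, 9]. Then prefix[-1] = 9.

9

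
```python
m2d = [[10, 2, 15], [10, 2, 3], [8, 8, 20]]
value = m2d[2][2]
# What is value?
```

m2d[2] = [8, 8, 20]. Taking column 2 of that row yields 20.

20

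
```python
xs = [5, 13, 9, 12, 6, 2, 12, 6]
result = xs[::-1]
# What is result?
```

xs has length 8. The slice xs[::-1] selects indices [7, 6, 5, 4, 3, 2, 1, 0] (7->6, 6->12, 5->2, 4->6, 3->12, 2->9, 1->13, 0->5), giving [6, 12, 2, 6, 12, 9, 13, 5].

[6, 12, 2, 6, 12, 9, 13, 5]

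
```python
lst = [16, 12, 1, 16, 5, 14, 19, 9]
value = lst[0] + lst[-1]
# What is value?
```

lst has length 8. lst[0] = 16.
lst has length 8. Negative index -1 maps to positive index 8 + (-1) = 7. lst[7] = 9.
Sum: 16 + 9 = 25.

25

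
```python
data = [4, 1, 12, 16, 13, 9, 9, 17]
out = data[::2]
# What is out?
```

data has length 8. The slice data[::2] selects indices [0, 2, 4, 6] (0->4, 2->12, 4->13, 6->9), giving [4, 12, 13, 9].

[4, 12, 13, 9]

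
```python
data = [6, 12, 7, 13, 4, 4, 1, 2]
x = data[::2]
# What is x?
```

data has length 8. The slice data[::2] selects indices [0, 2, 4, 6] (0->6, 2->7, 4->4, 6->1), giving [6, 7, 4, 1].

[6, 7, 4, 1]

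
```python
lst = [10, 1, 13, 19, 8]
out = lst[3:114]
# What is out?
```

lst has length 5. The slice lst[3:114] selects indices [3, 4] (3->19, 4->8), giving [19, 8].

[19, 8]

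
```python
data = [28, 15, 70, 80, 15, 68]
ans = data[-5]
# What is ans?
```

data has length 6. Negative index -5 maps to positive index 6 + (-5) = 1. data[1] = 15.

15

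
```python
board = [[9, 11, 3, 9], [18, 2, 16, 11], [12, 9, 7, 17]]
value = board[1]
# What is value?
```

board has 3 rows. Row 1 is [18, 2, 16, 11].

[18, 2, 16, 11]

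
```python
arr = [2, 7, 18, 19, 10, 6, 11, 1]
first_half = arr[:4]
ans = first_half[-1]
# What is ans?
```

arr has length 8. The slice arr[:4] selects indices [0, 1, 2, 3] (0->2, 1->7, 2->18, 3->19), giving [2, 7, 18, 19]. So first_half = [2, 7, 18, 19]. Then first_half[-1] = 19.

19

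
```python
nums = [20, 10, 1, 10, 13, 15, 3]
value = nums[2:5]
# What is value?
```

nums has length 7. The slice nums[2:5] selects indices [2, 3, 4] (2->1, 3->10, 4->13), giving [1, 10, 13].

[1, 10, 13]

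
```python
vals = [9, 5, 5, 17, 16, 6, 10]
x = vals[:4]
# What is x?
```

vals has length 7. The slice vals[:4] selects indices [0, 1, 2, 3] (0->9, 1->5, 2->5, 3->17), giving [9, 5, 5, 17].

[9, 5, 5, 17]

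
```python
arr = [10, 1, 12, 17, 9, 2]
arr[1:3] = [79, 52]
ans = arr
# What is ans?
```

arr starts as [10, 1, 12, 17, 9, 2] (length 6). The slice arr[1:3] covers indices [1, 2] with values [1, 12]. Replacing that slice with [79, 52] (same length) produces [10, 79, 52, 17, 9, 2].

[10, 79, 52, 17, 9, 2]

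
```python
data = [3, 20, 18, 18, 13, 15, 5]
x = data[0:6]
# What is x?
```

data has length 7. The slice data[0:6] selects indices [0, 1, 2, 3, 4, 5] (0->3, 1->20, 2->18, 3->18, 4->13, 5->15), giving [3, 20, 18, 18, 13, 15].

[3, 20, 18, 18, 13, 15]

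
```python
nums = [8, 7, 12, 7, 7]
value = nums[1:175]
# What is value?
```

nums has length 5. The slice nums[1:175] selects indices [1, 2, 3, 4] (1->7, 2->12, 3->7, 4->7), giving [7, 12, 7, 7].

[7, 12, 7, 7]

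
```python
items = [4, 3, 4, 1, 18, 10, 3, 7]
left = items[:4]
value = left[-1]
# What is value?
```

items has length 8. The slice items[:4] selects indices [0, 1, 2, 3] (0->4, 1->3, 2->4, 3->1), giving [4, 3, 4, 1]. So left = [4, 3, 4, 1]. Then left[-1] = 1.

1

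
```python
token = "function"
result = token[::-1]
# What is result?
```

token has length 8. The slice token[::-1] selects indices [7, 6, 5, 4, 3, 2, 1, 0] (7->'n', 6->'o', 5->'i', 4->'t', 3->'c', 2->'n', 1->'u', 0->'f'), giving 'noitcnuf'.

'noitcnuf'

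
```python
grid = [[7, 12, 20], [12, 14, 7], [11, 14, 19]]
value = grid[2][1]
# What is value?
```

grid[2] = [11, 14, 19]. Taking column 1 of that row yields 14.

14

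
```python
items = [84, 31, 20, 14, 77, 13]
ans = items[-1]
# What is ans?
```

items has length 6. Negative index -1 maps to positive index 6 + (-1) = 5. items[5] = 13.

13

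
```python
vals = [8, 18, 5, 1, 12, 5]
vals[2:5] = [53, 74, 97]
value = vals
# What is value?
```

vals starts as [8, 18, 5, 1, 12, 5] (length 6). The slice vals[2:5] covers indices [2, 3, 4] with values [5, 1, 12]. Replacing that slice with [53, 74, 97] (same length) produces [8, 18, 53, 74, 97, 5].

[8, 18, 53, 74, 97, 5]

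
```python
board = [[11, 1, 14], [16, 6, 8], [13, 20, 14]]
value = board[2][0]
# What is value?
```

board[2] = [13, 20, 14]. Taking column 0 of that row yields 13.

13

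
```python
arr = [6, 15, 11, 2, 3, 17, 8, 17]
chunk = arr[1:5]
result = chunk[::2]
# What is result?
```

arr has length 8. The slice arr[1:5] selects indices [1, 2, 3, 4] (1->15, 2->11, 3->2, 4->3), giving [15, 11, 2, 3]. So chunk = [15, 11, 2, 3]. chunk has length 4. The slice chunk[::2] selects indices [0, 2] (0->15, 2->2), giving [15, 2].

[15, 2]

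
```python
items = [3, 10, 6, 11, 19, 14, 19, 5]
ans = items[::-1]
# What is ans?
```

items has length 8. The slice items[::-1] selects indices [7, 6, 5, 4, 3, 2, 1, 0] (7->5, 6->19, 5->14, 4->19, 3->11, 2->6, 1->10, 0->3), giving [5, 19, 14, 19, 11, 6, 10, 3].

[5, 19, 14, 19, 11, 6, 10, 3]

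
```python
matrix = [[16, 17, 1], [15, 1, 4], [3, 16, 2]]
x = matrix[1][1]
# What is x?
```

matrix[1] = [15, 1, 4]. Taking column 1 of that row yields 1.

1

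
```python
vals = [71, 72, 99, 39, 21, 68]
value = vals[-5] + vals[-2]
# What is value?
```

vals has length 6. Negative index -5 maps to positive index 6 + (-5) = 1. vals[1] = 72.
vals has length 6. Negative index -2 maps to positive index 6 + (-2) = 4. vals[4] = 21.
Sum: 72 + 21 = 93.

93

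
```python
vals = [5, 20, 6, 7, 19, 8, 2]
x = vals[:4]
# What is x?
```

vals has length 7. The slice vals[:4] selects indices [0, 1, 2, 3] (0->5, 1->20, 2->6, 3->7), giving [5, 20, 6, 7].

[5, 20, 6, 7]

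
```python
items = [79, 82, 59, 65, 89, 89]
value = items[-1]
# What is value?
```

items has length 6. Negative index -1 maps to positive index 6 + (-1) = 5. items[5] = 89.

89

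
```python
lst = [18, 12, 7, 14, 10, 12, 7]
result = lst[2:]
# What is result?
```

lst has length 7. The slice lst[2:] selects indices [2, 3, 4, 5, 6] (2->7, 3->14, 4->10, 5->12, 6->7), giving [7, 14, 10, 12, 7].

[7, 14, 10, 12, 7]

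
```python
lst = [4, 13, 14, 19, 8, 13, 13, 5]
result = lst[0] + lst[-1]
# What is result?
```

lst has length 8. lst[0] = 4.
lst has length 8. Negative index -1 maps to positive index 8 + (-1) = 7. lst[7] = 5.
Sum: 4 + 5 = 9.

9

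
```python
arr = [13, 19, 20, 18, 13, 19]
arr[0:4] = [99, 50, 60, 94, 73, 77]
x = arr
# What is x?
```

arr starts as [13, 19, 20, 18, 13, 19] (length 6). The slice arr[0:4] covers indices [0, 1, 2, 3] with values [13, 19, 20, 18]. Replacing that slice with [99, 50, 60, 94, 73, 77] (different length) produces [99, 50, 60, 94, 73, 77, 13, 19].

[99, 50, 60, 94, 73, 77, 13, 19]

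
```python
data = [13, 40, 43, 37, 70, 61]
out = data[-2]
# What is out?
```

data has length 6. Negative index -2 maps to positive index 6 + (-2) = 4. data[4] = 70.

70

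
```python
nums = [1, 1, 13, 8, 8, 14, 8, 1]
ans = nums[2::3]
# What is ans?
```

nums has length 8. The slice nums[2::3] selects indices [2, 5] (2->13, 5->14), giving [13, 14].

[13, 14]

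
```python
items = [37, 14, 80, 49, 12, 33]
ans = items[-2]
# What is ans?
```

items has length 6. Negative index -2 maps to positive index 6 + (-2) = 4. items[4] = 12.

12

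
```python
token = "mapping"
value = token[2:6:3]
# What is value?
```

token has length 7. The slice token[2:6:3] selects indices [2, 5] (2->'p', 5->'n'), giving 'pn'.

'pn'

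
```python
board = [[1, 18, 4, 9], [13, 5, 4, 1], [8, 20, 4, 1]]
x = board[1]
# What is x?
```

board has 3 rows. Row 1 is [13, 5, 4, 1].

[13, 5, 4, 1]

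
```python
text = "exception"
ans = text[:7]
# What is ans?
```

text has length 9. The slice text[:7] selects indices [0, 1, 2, 3, 4, 5, 6] (0->'e', 1->'x', 2->'c', 3->'e', 4->'p', 5->'t', 6->'i'), giving 'excepti'.

'excepti'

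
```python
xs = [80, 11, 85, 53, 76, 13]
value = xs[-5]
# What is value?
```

xs has length 6. Negative index -5 maps to positive index 6 + (-5) = 1. xs[1] = 11.

11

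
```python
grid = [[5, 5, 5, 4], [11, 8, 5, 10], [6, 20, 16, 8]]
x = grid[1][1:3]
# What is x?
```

grid[1] = [11, 8, 5, 10]. grid[1] has length 4. The slice grid[1][1:3] selects indices [1, 2] (1->8, 2->5), giving [8, 5].

[8, 5]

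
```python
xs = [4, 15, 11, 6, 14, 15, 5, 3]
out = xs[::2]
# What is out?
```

xs has length 8. The slice xs[::2] selects indices [0, 2, 4, 6] (0->4, 2->11, 4->14, 6->5), giving [4, 11, 14, 5].

[4, 11, 14, 5]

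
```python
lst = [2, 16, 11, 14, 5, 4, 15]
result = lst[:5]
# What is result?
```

lst has length 7. The slice lst[:5] selects indices [0, 1, 2, 3, 4] (0->2, 1->16, 2->11, 3->14, 4->5), giving [2, 16, 11, 14, 5].

[2, 16, 11, 14, 5]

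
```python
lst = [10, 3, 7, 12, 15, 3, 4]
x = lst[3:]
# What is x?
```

lst has length 7. The slice lst[3:] selects indices [3, 4, 5, 6] (3->12, 4->15, 5->3, 6->4), giving [12, 15, 3, 4].

[12, 15, 3, 4]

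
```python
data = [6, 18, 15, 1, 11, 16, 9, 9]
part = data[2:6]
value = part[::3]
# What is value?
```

data has length 8. The slice data[2:6] selects indices [2, 3, 4, 5] (2->15, 3->1, 4->11, 5->16), giving [15, 1, 11, 16]. So part = [15, 1, 11, 16]. part has length 4. The slice part[::3] selects indices [0, 3] (0->15, 3->16), giving [15, 16].

[15, 16]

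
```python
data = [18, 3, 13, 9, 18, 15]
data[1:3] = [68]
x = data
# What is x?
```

data starts as [18, 3, 13, 9, 18, 15] (length 6). The slice data[1:3] covers indices [1, 2] with values [3, 13]. Replacing that slice with [68] (different length) produces [18, 68, 9, 18, 15].

[18, 68, 9, 18, 15]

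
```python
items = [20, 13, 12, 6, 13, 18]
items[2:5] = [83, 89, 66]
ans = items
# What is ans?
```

items starts as [20, 13, 12, 6, 13, 18] (length 6). The slice items[2:5] covers indices [2, 3, 4] with values [12, 6, 13]. Replacing that slice with [83, 89, 66] (same length) produces [20, 13, 83, 89, 66, 18].

[20, 13, 83, 89, 66, 18]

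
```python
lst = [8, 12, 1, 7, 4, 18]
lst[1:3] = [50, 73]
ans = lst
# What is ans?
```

lst starts as [8, 12, 1, 7, 4, 18] (length 6). The slice lst[1:3] covers indices [1, 2] with values [12, 1]. Replacing that slice with [50, 73] (same length) produces [8, 50, 73, 7, 4, 18].

[8, 50, 73, 7, 4, 18]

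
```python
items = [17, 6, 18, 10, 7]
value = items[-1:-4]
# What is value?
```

items has length 5. The slice items[-1:-4] resolves to an empty index range, so the result is [].

[]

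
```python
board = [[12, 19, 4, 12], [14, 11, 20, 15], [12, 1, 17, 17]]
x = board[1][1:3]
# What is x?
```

board[1] = [14, 11, 20, 15]. board[1] has length 4. The slice board[1][1:3] selects indices [1, 2] (1->11, 2->20), giving [11, 20].

[11, 20]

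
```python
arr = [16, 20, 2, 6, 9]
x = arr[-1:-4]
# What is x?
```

arr has length 5. The slice arr[-1:-4] resolves to an empty index range, so the result is [].

[]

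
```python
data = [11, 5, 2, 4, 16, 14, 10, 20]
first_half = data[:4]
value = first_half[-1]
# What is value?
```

data has length 8. The slice data[:4] selects indices [0, 1, 2, 3] (0->11, 1->5, 2->2, 3->4), giving [11, 5, 2, 4]. So first_half = [11, 5, 2, 4]. Then first_half[-1] = 4.

4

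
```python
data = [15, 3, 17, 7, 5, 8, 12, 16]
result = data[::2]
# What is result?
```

data has length 8. The slice data[::2] selects indices [0, 2, 4, 6] (0->15, 2->17, 4->5, 6->12), giving [15, 17, 5, 12].

[15, 17, 5, 12]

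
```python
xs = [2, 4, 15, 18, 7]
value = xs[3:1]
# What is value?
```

xs has length 5. The slice xs[3:1] resolves to an empty index range, so the result is [].

[]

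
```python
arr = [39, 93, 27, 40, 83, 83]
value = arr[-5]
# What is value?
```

arr has length 6. Negative index -5 maps to positive index 6 + (-5) = 1. arr[1] = 93.

93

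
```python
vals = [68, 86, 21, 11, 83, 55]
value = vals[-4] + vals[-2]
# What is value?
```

vals has length 6. Negative index -4 maps to positive index 6 + (-4) = 2. vals[2] = 21.
vals has length 6. Negative index -2 maps to positive index 6 + (-2) = 4. vals[4] = 83.
Sum: 21 + 83 = 104.

104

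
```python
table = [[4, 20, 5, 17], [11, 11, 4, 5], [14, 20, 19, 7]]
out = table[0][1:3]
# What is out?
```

table[0] = [4, 20, 5, 17]. table[0] has length 4. The slice table[0][1:3] selects indices [1, 2] (1->20, 2->5), giving [20, 5].

[20, 5]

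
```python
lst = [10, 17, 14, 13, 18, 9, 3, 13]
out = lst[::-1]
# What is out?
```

lst has length 8. The slice lst[::-1] selects indices [7, 6, 5, 4, 3, 2, 1, 0] (7->13, 6->3, 5->9, 4->18, 3->13, 2->14, 1->17, 0->10), giving [13, 3, 9, 18, 13, 14, 17, 10].

[13, 3, 9, 18, 13, 14, 17, 10]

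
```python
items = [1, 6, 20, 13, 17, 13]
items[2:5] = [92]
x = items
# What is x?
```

items starts as [1, 6, 20, 13, 17, 13] (length 6). The slice items[2:5] covers indices [2, 3, 4] with values [20, 13, 17]. Replacing that slice with [92] (different length) produces [1, 6, 92, 13].

[1, 6, 92, 13]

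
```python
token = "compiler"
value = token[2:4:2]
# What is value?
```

token has length 8. The slice token[2:4:2] selects indices [2] (2->'m'), giving 'm'.

'm'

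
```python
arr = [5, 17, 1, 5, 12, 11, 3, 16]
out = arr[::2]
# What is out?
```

arr has length 8. The slice arr[::2] selects indices [0, 2, 4, 6] (0->5, 2->1, 4->12, 6->3), giving [5, 1, 12, 3].

[5, 1, 12, 3]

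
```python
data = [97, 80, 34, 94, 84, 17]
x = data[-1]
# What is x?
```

data has length 6. Negative index -1 maps to positive index 6 + (-1) = 5. data[5] = 17.

17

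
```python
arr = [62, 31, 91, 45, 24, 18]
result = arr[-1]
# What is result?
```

arr has length 6. Negative index -1 maps to positive index 6 + (-1) = 5. arr[5] = 18.

18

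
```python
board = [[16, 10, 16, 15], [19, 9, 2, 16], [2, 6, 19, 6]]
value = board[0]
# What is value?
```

board has 3 rows. Row 0 is [16, 10, 16, 15].

[16, 10, 16, 15]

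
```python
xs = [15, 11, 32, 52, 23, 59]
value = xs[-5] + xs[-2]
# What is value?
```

xs has length 6. Negative index -5 maps to positive index 6 + (-5) = 1. xs[1] = 11.
xs has length 6. Negative index -2 maps to positive index 6 + (-2) = 4. xs[4] = 23.
Sum: 11 + 23 = 34.

34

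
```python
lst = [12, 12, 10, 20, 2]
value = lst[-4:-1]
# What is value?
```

lst has length 5. The slice lst[-4:-1] selects indices [1, 2, 3] (1->12, 2->10, 3->20), giving [12, 10, 20].

[12, 10, 20]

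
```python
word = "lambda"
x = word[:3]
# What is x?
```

word has length 6. The slice word[:3] selects indices [0, 1, 2] (0->'l', 1->'a', 2->'m'), giving 'lam'.

'lam'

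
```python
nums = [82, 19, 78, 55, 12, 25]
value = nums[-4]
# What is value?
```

nums has length 6. Negative index -4 maps to positive index 6 + (-4) = 2. nums[2] = 78.

78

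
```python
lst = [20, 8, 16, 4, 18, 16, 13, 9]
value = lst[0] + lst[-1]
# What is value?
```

lst has length 8. lst[0] = 20.
lst has length 8. Negative index -1 maps to positive index 8 + (-1) = 7. lst[7] = 9.
Sum: 20 + 9 = 29.

29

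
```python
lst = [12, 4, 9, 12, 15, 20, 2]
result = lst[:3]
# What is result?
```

lst has length 7. The slice lst[:3] selects indices [0, 1, 2] (0->12, 1->4, 2->9), giving [12, 4, 9].

[12, 4, 9]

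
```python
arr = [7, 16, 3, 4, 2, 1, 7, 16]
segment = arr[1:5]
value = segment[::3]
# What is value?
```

arr has length 8. The slice arr[1:5] selects indices [1, 2, 3, 4] (1->16, 2->3, 3->4, 4->2), giving [16, 3, 4, 2]. So segment = [16, 3, 4, 2]. segment has length 4. The slice segment[::3] selects indices [0, 3] (0->16, 3->2), giving [16, 2].

[16, 2]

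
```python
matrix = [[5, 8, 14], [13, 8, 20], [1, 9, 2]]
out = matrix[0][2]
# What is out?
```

matrix[0] = [5, 8, 14]. Taking column 2 of that row yields 14.

14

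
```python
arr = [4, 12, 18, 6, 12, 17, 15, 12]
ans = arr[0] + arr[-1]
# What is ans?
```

arr has length 8. arr[0] = 4.
arr has length 8. Negative index -1 maps to positive index 8 + (-1) = 7. arr[7] = 12.
Sum: 4 + 12 = 16.

16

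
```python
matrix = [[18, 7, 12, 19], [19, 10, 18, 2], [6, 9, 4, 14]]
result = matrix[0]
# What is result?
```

matrix has 3 rows. Row 0 is [18, 7, 12, 19].

[18, 7, 12, 19]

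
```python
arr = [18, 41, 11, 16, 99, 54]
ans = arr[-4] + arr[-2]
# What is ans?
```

arr has length 6. Negative index -4 maps to positive index 6 + (-4) = 2. arr[2] = 11.
arr has length 6. Negative index -2 maps to positive index 6 + (-2) = 4. arr[4] = 99.
Sum: 11 + 99 = 110.

110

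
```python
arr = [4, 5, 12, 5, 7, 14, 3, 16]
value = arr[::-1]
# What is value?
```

arr has length 8. The slice arr[::-1] selects indices [7, 6, 5, 4, 3, 2, 1, 0] (7->16, 6->3, 5->14, 4->7, 3->5, 2->12, 1->5, 0->4), giving [16, 3, 14, 7, 5, 12, 5, 4].

[16, 3, 14, 7, 5, 12, 5, 4]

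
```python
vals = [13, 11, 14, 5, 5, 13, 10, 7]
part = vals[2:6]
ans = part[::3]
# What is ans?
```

vals has length 8. The slice vals[2:6] selects indices [2, 3, 4, 5] (2->14, 3->5, 4->5, 5->13), giving [14, 5, 5, 13]. So part = [14, 5, 5, 13]. part has length 4. The slice part[::3] selects indices [0, 3] (0->14, 3->13), giving [14, 13].

[14, 13]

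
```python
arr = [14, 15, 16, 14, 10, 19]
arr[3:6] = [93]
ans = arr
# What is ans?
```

arr starts as [14, 15, 16, 14, 10, 19] (length 6). The slice arr[3:6] covers indices [3, 4, 5] with values [14, 10, 19]. Replacing that slice with [93] (different length) produces [14, 15, 16, 93].

[14, 15, 16, 93]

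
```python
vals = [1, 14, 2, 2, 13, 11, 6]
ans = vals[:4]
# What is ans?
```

vals has length 7. The slice vals[:4] selects indices [0, 1, 2, 3] (0->1, 1->14, 2->2, 3->2), giving [1, 14, 2, 2].

[1, 14, 2, 2]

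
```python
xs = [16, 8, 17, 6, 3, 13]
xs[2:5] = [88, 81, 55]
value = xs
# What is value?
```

xs starts as [16, 8, 17, 6, 3, 13] (length 6). The slice xs[2:5] covers indices [2, 3, 4] with values [17, 6, 3]. Replacing that slice with [88, 81, 55] (same length) produces [16, 8, 88, 81, 55, 13].

[16, 8, 88, 81, 55, 13]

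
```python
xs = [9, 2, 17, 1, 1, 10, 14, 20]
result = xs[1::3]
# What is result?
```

xs has length 8. The slice xs[1::3] selects indices [1, 4, 7] (1->2, 4->1, 7->20), giving [2, 1, 20].

[2, 1, 20]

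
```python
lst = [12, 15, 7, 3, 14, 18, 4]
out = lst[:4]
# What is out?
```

lst has length 7. The slice lst[:4] selects indices [0, 1, 2, 3] (0->12, 1->15, 2->7, 3->3), giving [12, 15, 7, 3].

[12, 15, 7, 3]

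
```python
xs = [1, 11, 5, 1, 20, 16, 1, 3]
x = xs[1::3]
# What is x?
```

xs has length 8. The slice xs[1::3] selects indices [1, 4, 7] (1->11, 4->20, 7->3), giving [11, 20, 3].

[11, 20, 3]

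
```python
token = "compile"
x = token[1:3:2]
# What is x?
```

token has length 7. The slice token[1:3:2] selects indices [1] (1->'o'), giving 'o'.

'o'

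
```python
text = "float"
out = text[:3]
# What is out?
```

text has length 5. The slice text[:3] selects indices [0, 1, 2] (0->'f', 1->'l', 2->'o'), giving 'flo'.

'flo'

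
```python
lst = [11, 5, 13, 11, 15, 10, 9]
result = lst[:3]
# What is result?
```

lst has length 7. The slice lst[:3] selects indices [0, 1, 2] (0->11, 1->5, 2->13), giving [11, 5, 13].

[11, 5, 13]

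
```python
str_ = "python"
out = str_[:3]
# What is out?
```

str_ has length 6. The slice str_[:3] selects indices [0, 1, 2] (0->'p', 1->'y', 2->'t'), giving 'pyt'.

'pyt'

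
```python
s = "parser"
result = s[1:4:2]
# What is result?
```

s has length 6. The slice s[1:4:2] selects indices [1, 3] (1->'a', 3->'s'), giving 'as'.

'as'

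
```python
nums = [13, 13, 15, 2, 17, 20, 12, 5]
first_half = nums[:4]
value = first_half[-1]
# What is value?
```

nums has length 8. The slice nums[:4] selects indices [0, 1, 2, 3] (0->13, 1->13, 2->15, 3->2), giving [13, 13, 15, 2]. So first_half = [13, 13, 15, 2]. Then first_half[-1] = 2.

2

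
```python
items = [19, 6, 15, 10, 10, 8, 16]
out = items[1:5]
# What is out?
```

items has length 7. The slice items[1:5] selects indices [1, 2, 3, 4] (1->6, 2->15, 3->10, 4->10), giving [6, 15, 10, 10].

[6, 15, 10, 10]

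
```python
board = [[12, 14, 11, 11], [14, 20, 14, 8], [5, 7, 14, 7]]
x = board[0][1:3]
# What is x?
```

board[0] = [12, 14, 11, 11]. board[0] has length 4. The slice board[0][1:3] selects indices [1, 2] (1->14, 2->11), giving [14, 11].

[14, 11]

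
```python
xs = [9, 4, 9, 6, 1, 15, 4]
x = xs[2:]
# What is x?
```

xs has length 7. The slice xs[2:] selects indices [2, 3, 4, 5, 6] (2->9, 3->6, 4->1, 5->15, 6->4), giving [9, 6, 1, 15, 4].

[9, 6, 1, 15, 4]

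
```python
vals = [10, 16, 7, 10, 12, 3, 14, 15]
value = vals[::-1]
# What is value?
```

vals has length 8. The slice vals[::-1] selects indices [7, 6, 5, 4, 3, 2, 1, 0] (7->15, 6->14, 5->3, 4->12, 3->10, 2->7, 1->16, 0->10), giving [15, 14, 3, 12, 10, 7, 16, 10].

[15, 14, 3, 12, 10, 7, 16, 10]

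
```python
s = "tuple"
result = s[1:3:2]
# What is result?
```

s has length 5. The slice s[1:3:2] selects indices [1] (1->'u'), giving 'u'.

'u'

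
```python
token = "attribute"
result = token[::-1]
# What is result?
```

token has length 9. The slice token[::-1] selects indices [8, 7, 6, 5, 4, 3, 2, 1, 0] (8->'e', 7->'t', 6->'u', 5->'b', 4->'i', 3->'r', 2->'t', 1->'t', 0->'a'), giving 'etubirtta'.

'etubirtta'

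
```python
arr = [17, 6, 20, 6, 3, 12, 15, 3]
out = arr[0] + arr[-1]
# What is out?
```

arr has length 8. arr[0] = 17.
arr has length 8. Negative index -1 maps to positive index 8 + (-1) = 7. arr[7] = 3.
Sum: 17 + 3 = 20.

20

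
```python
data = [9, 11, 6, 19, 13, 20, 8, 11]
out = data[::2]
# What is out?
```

data has length 8. The slice data[::2] selects indices [0, 2, 4, 6] (0->9, 2->6, 4->13, 6->8), giving [9, 6, 13, 8].

[9, 6, 13, 8]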